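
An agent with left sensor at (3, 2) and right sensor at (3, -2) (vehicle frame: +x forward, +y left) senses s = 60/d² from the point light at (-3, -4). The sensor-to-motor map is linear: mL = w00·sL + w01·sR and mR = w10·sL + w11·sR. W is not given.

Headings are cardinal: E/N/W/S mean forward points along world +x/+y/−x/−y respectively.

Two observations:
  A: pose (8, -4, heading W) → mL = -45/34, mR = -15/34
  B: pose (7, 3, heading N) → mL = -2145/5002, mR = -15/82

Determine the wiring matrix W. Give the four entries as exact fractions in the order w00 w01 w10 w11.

-1/2 -1 -1/2 0

obs A: pose=(8,-4,W) → sL=15/17, sR=15/17, mL=-45/34, mR=-15/34
obs B: pose=(7,3,N) → sL=15/41, sR=15/61, mL=-2145/5002, mR=-15/82
sensor matrix S = [[15/17, 15/17], [15/41, 15/61]]; det S = -4500/42517
solve [mL_A; mL_B] = S·[w00; w01] and [mR_A; mR_B] = S·[w10; w11]:
  w00 = -1/2, w01 = -1, w10 = -1/2, w11 = 0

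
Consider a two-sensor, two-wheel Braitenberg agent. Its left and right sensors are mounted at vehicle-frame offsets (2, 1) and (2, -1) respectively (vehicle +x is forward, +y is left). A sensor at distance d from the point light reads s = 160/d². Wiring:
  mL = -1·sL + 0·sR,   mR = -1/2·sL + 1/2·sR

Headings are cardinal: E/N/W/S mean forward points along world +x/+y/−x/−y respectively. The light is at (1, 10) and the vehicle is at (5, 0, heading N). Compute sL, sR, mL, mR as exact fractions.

left sensor world pos  = (4, 2); dL² = 73
right sensor world pos = (6, 2); dR² = 89
sL = 160/73 = 160/73
sR = 160/89 = 160/89
mL = -1·sL + 0·sR = -160/73
mR = -1/2·sL + 1/2·sR = -1280/6497

160/73 160/89 -160/73 -1280/6497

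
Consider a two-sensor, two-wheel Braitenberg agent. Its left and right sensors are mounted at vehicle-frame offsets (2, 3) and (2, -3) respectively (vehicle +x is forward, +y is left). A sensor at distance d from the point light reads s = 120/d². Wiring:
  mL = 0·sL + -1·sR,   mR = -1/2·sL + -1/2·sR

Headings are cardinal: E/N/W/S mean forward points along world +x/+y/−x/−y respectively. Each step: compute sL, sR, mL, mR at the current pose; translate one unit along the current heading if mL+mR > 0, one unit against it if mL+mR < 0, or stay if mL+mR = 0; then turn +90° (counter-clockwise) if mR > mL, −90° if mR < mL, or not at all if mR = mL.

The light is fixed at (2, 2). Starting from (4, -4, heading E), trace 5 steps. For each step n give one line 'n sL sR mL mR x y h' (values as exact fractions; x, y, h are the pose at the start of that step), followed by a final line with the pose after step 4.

0 24/5 120/97 -120/97 -1464/485 4 -4 E
1 3/2 30/17 -30/17 -111/68 3 -4 S
2 120/13 120/73 -120/73 -5160/949 3 -3 E
3 60/29 60/29 -60/29 -60/29 2 -3 S
4 8/3 8/3 -8/3 -8/3 2 -2 S
final 2 -1 S

n=0: pose=(4,-4,E); sL=24/5, sR=120/97; mL=-120/97, mR=-1464/485; mL+mR=-2064/485 → advance -1; mR−mL=-864/485 → turn -1·90°
n=1: pose=(3,-4,S); sL=3/2, sR=30/17; mL=-30/17, mR=-111/68; mL+mR=-231/68 → advance -1; mR−mL=9/68 → turn +1·90°
n=2: pose=(3,-3,E); sL=120/13, sR=120/73; mL=-120/73, mR=-5160/949; mL+mR=-6720/949 → advance -1; mR−mL=-3600/949 → turn -1·90°
n=3: pose=(2,-3,S); sL=60/29, sR=60/29; mL=-60/29, mR=-60/29; mL+mR=-120/29 → advance -1; mR−mL=0 → turn +0·90°
n=4: pose=(2,-2,S); sL=8/3, sR=8/3; mL=-8/3, mR=-8/3; mL+mR=-16/3 → advance -1; mR−mL=0 → turn +0·90°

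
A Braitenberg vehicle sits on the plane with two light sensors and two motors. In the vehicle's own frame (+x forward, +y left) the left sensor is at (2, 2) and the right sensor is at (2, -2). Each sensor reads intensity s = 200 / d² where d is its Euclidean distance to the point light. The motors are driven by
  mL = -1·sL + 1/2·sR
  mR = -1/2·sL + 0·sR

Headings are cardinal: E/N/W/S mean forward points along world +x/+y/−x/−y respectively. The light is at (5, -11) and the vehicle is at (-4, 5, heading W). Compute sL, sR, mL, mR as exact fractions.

left sensor world pos  = (-6, 3); dL² = 317
right sensor world pos = (-6, 7); dR² = 445
sL = 200/317 = 200/317
sR = 200/445 = 40/89
mL = -1·sL + 1/2·sR = -11460/28213
mR = -1/2·sL + 0·sR = -100/317

200/317 40/89 -11460/28213 -100/317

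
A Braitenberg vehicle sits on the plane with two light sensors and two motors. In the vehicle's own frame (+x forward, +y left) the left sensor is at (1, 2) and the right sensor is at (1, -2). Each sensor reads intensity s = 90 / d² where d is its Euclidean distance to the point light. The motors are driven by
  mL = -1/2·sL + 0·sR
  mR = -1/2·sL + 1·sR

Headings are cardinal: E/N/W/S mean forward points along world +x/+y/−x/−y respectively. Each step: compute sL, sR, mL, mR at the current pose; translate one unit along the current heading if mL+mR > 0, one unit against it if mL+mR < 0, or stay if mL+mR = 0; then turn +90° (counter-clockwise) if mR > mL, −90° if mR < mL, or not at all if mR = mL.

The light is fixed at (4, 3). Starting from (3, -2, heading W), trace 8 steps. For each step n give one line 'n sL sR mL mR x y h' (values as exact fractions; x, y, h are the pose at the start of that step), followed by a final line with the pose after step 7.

n=0: pose=(3,-2,W); sL=90/53, sR=90/13; mL=-45/53, mR=4185/689; mL+mR=3600/689 → advance +1; mR−mL=90/13 → turn +1·90°
n=1: pose=(2,-2,S); sL=5/2, sR=45/26; mL=-5/4, mR=25/52; mL+mR=-10/13 → advance -1; mR−mL=45/26 → turn +1·90°
n=2: pose=(2,-1,E); sL=18, sR=90/37; mL=-9, mR=-243/37; mL+mR=-576/37 → advance -1; mR−mL=90/37 → turn +1·90°
n=3: pose=(1,-1,N); sL=45/17, sR=9; mL=-45/34, mR=261/34; mL+mR=108/17 → advance +1; mR−mL=9 → turn +1·90°
n=4: pose=(1,0,W); sL=90/41, sR=90/17; mL=-45/41, mR=2925/697; mL+mR=2160/697 → advance +1; mR−mL=90/17 → turn +1·90°
n=5: pose=(0,0,S); sL=9/2, sR=45/26; mL=-9/4, mR=-27/52; mL+mR=-36/13 → advance -1; mR−mL=45/26 → turn +1·90°
n=6: pose=(0,1,E); sL=10, sR=18/5; mL=-5, mR=-7/5; mL+mR=-32/5 → advance -1; mR−mL=18/5 → turn +1·90°
n=7: pose=(-1,1,N); sL=9/5, sR=9; mL=-9/10, mR=81/10; mL+mR=36/5 → advance +1; mR−mL=9 → turn +1·90°

0 90/53 90/13 -45/53 4185/689 3 -2 W
1 5/2 45/26 -5/4 25/52 2 -2 S
2 18 90/37 -9 -243/37 2 -1 E
3 45/17 9 -45/34 261/34 1 -1 N
4 90/41 90/17 -45/41 2925/697 1 0 W
5 9/2 45/26 -9/4 -27/52 0 0 S
6 10 18/5 -5 -7/5 0 1 E
7 9/5 9 -9/10 81/10 -1 1 N
final -1 2 W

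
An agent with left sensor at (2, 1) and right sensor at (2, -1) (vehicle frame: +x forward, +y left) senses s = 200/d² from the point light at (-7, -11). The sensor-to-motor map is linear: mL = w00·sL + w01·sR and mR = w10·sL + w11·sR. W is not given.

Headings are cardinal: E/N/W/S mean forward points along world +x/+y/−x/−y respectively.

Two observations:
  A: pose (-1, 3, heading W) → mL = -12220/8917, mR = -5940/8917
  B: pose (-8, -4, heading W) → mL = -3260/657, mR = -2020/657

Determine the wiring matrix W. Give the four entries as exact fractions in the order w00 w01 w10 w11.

-1/2 -1 -1 1/2

obs A: pose=(-1,3,W) → sL=40/37, sR=200/241, mL=-12220/8917, mR=-5940/8917
obs B: pose=(-8,-4,W) → sL=40/9, sR=200/73, mL=-3260/657, mR=-2020/657
sensor matrix S = [[40/37, 200/241], [40/9, 200/73]]; det S = -4256000/5858469
solve [mL_A; mL_B] = S·[w00; w01] and [mR_A; mR_B] = S·[w10; w11]:
  w00 = -1/2, w01 = -1, w10 = -1, w11 = 1/2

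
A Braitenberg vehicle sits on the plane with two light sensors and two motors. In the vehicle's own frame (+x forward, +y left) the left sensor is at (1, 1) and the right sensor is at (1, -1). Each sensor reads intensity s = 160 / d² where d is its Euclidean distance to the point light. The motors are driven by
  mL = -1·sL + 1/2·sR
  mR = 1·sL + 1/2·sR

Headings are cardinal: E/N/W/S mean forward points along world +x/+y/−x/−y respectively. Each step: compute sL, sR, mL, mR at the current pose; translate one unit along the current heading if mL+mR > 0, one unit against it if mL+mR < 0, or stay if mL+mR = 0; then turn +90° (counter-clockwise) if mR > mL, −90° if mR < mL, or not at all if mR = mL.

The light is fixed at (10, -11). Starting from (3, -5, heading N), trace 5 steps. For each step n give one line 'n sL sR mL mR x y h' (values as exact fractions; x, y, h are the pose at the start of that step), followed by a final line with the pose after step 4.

n=0: pose=(3,-5,N); sL=160/113, sR=32/17; mL=-912/1921, mR=4528/1921; mL+mR=32/17 → advance +1; mR−mL=320/113 → turn +1·90°
n=1: pose=(3,-4,W); sL=8/5, sR=5/4; mL=-39/40, mR=89/40; mL+mR=5/4 → advance +1; mR−mL=16/5 → turn +1·90°
n=2: pose=(2,-4,S); sL=32/17, sR=160/117; mL=-2384/1989, mR=5104/1989; mL+mR=160/117 → advance +1; mR−mL=64/17 → turn +1·90°
n=3: pose=(2,-5,E); sL=80/49, sR=80/37; mL=-1000/1813, mR=4920/1813; mL+mR=80/37 → advance +1; mR−mL=160/49 → turn +1·90°
n=4: pose=(3,-5,N); sL=160/113, sR=32/17; mL=-912/1921, mR=4528/1921; mL+mR=32/17 → advance +1; mR−mL=320/113 → turn +1·90°

0 160/113 32/17 -912/1921 4528/1921 3 -5 N
1 8/5 5/4 -39/40 89/40 3 -4 W
2 32/17 160/117 -2384/1989 5104/1989 2 -4 S
3 80/49 80/37 -1000/1813 4920/1813 2 -5 E
4 160/113 32/17 -912/1921 4528/1921 3 -5 N
final 3 -4 W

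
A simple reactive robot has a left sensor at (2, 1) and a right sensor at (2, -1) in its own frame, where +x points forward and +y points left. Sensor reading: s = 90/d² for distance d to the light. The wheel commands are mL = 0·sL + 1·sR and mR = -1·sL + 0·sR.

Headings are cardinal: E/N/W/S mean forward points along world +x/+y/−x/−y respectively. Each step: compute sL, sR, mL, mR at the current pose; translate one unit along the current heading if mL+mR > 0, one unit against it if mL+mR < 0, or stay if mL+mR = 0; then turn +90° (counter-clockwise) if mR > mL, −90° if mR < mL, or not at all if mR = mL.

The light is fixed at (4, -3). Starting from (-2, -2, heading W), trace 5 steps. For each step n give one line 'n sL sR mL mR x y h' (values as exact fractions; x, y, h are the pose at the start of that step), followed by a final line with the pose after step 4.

0 45/32 45/34 45/34 -45/32 -2 -2 W
1 2 18/5 18/5 -2 -1 -2 N
2 5 9 9 -5 -1 -1 E
3 10 18/5 18/5 -10 0 -1 S
4 9/4 45/26 45/26 -9/4 0 0 W
final 1 0 N

n=0: pose=(-2,-2,W); sL=45/32, sR=45/34; mL=45/34, mR=-45/32; mL+mR=-45/544 → advance -1; mR−mL=-1485/544 → turn -1·90°
n=1: pose=(-1,-2,N); sL=2, sR=18/5; mL=18/5, mR=-2; mL+mR=8/5 → advance +1; mR−mL=-28/5 → turn -1·90°
n=2: pose=(-1,-1,E); sL=5, sR=9; mL=9, mR=-5; mL+mR=4 → advance +1; mR−mL=-14 → turn -1·90°
n=3: pose=(0,-1,S); sL=10, sR=18/5; mL=18/5, mR=-10; mL+mR=-32/5 → advance -1; mR−mL=-68/5 → turn -1·90°
n=4: pose=(0,0,W); sL=9/4, sR=45/26; mL=45/26, mR=-9/4; mL+mR=-27/52 → advance -1; mR−mL=-207/52 → turn -1·90°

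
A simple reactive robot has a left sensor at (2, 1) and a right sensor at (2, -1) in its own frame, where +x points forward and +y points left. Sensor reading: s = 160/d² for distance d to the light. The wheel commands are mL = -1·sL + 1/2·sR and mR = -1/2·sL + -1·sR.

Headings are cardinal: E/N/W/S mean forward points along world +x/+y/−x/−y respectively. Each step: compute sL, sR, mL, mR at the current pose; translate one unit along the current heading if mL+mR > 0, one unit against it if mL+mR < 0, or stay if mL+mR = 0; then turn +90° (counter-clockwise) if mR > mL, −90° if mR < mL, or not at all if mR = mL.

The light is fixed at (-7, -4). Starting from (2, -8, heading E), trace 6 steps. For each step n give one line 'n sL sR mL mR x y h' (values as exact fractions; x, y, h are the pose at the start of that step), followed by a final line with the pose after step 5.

n=0: pose=(2,-8,E); sL=16/13, sR=80/73; mL=-648/949, mR=-1624/949; mL+mR=-2272/949 → advance -1; mR−mL=-976/949 → turn -1·90°
n=1: pose=(1,-8,S); sL=160/117, sR=32/17; mL=-848/1989, mR=-5104/1989; mL+mR=-1984/663 → advance -1; mR−mL=-4256/1989 → turn -1·90°
n=2: pose=(1,-7,W); sL=40/13, sR=4; mL=-14/13, mR=-72/13; mL+mR=-86/13 → advance -1; mR−mL=-58/13 → turn -1·90°
n=3: pose=(2,-7,N); sL=32/13, sR=160/101; mL=-2192/1313, mR=-3696/1313; mL+mR=-5888/1313 → advance -1; mR−mL=-1504/1313 → turn -1·90°
n=4: pose=(2,-8,E); sL=16/13, sR=80/73; mL=-648/949, mR=-1624/949; mL+mR=-2272/949 → advance -1; mR−mL=-976/949 → turn -1·90°
n=5: pose=(1,-8,S); sL=160/117, sR=32/17; mL=-848/1989, mR=-5104/1989; mL+mR=-1984/663 → advance -1; mR−mL=-4256/1989 → turn -1·90°

0 16/13 80/73 -648/949 -1624/949 2 -8 E
1 160/117 32/17 -848/1989 -5104/1989 1 -8 S
2 40/13 4 -14/13 -72/13 1 -7 W
3 32/13 160/101 -2192/1313 -3696/1313 2 -7 N
4 16/13 80/73 -648/949 -1624/949 2 -8 E
5 160/117 32/17 -848/1989 -5104/1989 1 -8 S
final 1 -7 W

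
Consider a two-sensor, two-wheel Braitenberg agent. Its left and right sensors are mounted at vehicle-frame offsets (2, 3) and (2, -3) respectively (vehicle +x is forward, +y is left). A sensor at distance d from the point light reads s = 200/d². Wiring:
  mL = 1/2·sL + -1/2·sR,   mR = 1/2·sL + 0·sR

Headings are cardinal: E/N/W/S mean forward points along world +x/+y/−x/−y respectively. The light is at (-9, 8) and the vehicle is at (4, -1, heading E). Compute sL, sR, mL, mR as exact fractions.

left sensor world pos  = (6, 2); dL² = 261
right sensor world pos = (6, -4); dR² = 369
sL = 200/261 = 200/261
sR = 200/369 = 200/369
mL = 1/2·sL + -1/2·sR = 400/3567
mR = 1/2·sL + 0·sR = 100/261

200/261 200/369 400/3567 100/261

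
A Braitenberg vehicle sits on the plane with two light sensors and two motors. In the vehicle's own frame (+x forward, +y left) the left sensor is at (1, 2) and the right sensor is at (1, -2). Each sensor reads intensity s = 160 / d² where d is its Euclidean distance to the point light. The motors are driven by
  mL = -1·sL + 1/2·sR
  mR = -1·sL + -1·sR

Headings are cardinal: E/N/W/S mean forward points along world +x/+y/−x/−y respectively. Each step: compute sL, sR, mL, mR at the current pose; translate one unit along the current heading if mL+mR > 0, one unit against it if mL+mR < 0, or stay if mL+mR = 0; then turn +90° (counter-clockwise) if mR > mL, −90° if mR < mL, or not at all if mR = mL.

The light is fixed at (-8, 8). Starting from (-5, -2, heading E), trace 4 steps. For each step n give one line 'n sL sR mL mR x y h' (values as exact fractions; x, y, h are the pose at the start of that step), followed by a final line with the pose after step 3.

n=0: pose=(-5,-2,E); sL=2, sR=1; mL=-3/2, mR=-3; mL+mR=-9/2 → advance -1; mR−mL=-3/2 → turn -1·90°
n=1: pose=(-6,-2,S); sL=160/137, sR=160/121; mL=-8400/16577, mR=-41280/16577; mL+mR=-49680/16577 → advance -1; mR−mL=-240/121 → turn -1·90°
n=2: pose=(-6,-1,W); sL=80/61, sR=16/5; mL=88/305, mR=-1376/305; mL+mR=-1288/305 → advance -1; mR−mL=-24/5 → turn -1·90°
n=3: pose=(-5,-1,N); sL=32/13, sR=160/89; mL=-1808/1157, mR=-4928/1157; mL+mR=-6736/1157 → advance -1; mR−mL=-240/89 → turn -1·90°

0 2 1 -3/2 -3 -5 -2 E
1 160/137 160/121 -8400/16577 -41280/16577 -6 -2 S
2 80/61 16/5 88/305 -1376/305 -6 -1 W
3 32/13 160/89 -1808/1157 -4928/1157 -5 -1 N
final -5 -2 E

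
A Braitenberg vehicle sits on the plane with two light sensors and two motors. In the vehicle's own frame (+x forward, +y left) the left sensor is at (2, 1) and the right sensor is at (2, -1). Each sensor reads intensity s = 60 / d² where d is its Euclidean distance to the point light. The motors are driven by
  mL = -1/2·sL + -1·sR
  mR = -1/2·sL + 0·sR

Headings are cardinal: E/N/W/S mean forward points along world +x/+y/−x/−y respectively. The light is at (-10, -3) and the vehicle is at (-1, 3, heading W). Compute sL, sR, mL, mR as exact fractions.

30/37 30/49 -1845/1813 -15/37

left sensor world pos  = (-3, 2); dL² = 74
right sensor world pos = (-3, 4); dR² = 98
sL = 60/74 = 30/37
sR = 60/98 = 30/49
mL = -1/2·sL + -1·sR = -1845/1813
mR = -1/2·sL + 0·sR = -15/37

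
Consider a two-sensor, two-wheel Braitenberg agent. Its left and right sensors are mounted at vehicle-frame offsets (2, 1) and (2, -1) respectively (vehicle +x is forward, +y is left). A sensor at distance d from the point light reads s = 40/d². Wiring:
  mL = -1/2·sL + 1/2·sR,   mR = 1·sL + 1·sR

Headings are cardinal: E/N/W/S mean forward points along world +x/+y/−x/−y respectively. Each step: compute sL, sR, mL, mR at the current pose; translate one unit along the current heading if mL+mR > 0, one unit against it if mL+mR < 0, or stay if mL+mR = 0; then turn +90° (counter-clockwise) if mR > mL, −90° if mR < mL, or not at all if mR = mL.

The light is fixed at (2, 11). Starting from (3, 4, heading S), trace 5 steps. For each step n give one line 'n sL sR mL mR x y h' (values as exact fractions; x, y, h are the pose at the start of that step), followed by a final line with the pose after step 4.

0 8/17 40/81 16/1377 1328/1377 3 4 S
1 20/29 4/9 -32/261 296/261 3 3 E
2 40/37 8/9 -32/333 656/333 4 3 N
3 5/8 10/9 35/144 125/72 4 4 W
4 8/17 40/81 16/1377 1328/1377 3 4 S
final 3 3 E

n=0: pose=(3,4,S); sL=8/17, sR=40/81; mL=16/1377, mR=1328/1377; mL+mR=448/459 → advance +1; mR−mL=1312/1377 → turn +1·90°
n=1: pose=(3,3,E); sL=20/29, sR=4/9; mL=-32/261, mR=296/261; mL+mR=88/87 → advance +1; mR−mL=328/261 → turn +1·90°
n=2: pose=(4,3,N); sL=40/37, sR=8/9; mL=-32/333, mR=656/333; mL+mR=208/111 → advance +1; mR−mL=688/333 → turn +1·90°
n=3: pose=(4,4,W); sL=5/8, sR=10/9; mL=35/144, mR=125/72; mL+mR=95/48 → advance +1; mR−mL=215/144 → turn +1·90°
n=4: pose=(3,4,S); sL=8/17, sR=40/81; mL=16/1377, mR=1328/1377; mL+mR=448/459 → advance +1; mR−mL=1312/1377 → turn +1·90°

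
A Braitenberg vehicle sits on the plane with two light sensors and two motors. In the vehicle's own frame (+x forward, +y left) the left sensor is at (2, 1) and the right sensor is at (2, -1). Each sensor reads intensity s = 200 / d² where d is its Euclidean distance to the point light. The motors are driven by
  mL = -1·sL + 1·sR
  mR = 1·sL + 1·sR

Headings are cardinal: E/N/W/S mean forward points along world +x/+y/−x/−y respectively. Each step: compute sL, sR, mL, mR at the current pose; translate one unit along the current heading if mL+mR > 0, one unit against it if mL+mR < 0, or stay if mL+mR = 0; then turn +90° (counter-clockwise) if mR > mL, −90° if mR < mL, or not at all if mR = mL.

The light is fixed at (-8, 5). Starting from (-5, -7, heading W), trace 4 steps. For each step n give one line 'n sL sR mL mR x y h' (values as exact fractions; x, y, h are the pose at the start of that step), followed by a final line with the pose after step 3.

0 20/17 100/61 480/1037 2920/1037 -5 -7 W
1 40/41 200/197 320/8077 16080/8077 -6 -7 S
2 5/4 50/53 -65/212 465/212 -6 -8 E
3 8/5 200/137 -96/685 2096/685 -5 -8 N
final -5 -7 W

n=0: pose=(-5,-7,W); sL=20/17, sR=100/61; mL=480/1037, mR=2920/1037; mL+mR=200/61 → advance +1; mR−mL=40/17 → turn +1·90°
n=1: pose=(-6,-7,S); sL=40/41, sR=200/197; mL=320/8077, mR=16080/8077; mL+mR=400/197 → advance +1; mR−mL=80/41 → turn +1·90°
n=2: pose=(-6,-8,E); sL=5/4, sR=50/53; mL=-65/212, mR=465/212; mL+mR=100/53 → advance +1; mR−mL=5/2 → turn +1·90°
n=3: pose=(-5,-8,N); sL=8/5, sR=200/137; mL=-96/685, mR=2096/685; mL+mR=400/137 → advance +1; mR−mL=16/5 → turn +1·90°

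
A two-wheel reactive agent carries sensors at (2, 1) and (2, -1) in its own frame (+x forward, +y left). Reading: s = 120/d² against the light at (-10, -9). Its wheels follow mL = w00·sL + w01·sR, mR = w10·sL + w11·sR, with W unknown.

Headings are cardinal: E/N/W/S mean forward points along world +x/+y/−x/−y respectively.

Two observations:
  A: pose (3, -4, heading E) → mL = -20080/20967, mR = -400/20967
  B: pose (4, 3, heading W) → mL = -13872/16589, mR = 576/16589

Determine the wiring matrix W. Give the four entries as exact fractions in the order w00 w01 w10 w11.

obs A: pose=(3,-4,E) → sL=40/87, sR=120/241, mL=-20080/20967, mR=-400/20967
obs B: pose=(4,3,W) → sL=24/53, sR=120/313, mL=-13872/16589, mR=576/16589
sensor matrix S = [[40/87, 120/241], [24/53, 120/313]]; det S = -5704960/115940521
solve [mL_A; mL_B] = S·[w00; w01] and [mR_A; mR_B] = S·[w10; w11]:
  w00 = -1, w01 = -1, w10 = 1/2, w11 = -1/2

-1 -1 1/2 -1/2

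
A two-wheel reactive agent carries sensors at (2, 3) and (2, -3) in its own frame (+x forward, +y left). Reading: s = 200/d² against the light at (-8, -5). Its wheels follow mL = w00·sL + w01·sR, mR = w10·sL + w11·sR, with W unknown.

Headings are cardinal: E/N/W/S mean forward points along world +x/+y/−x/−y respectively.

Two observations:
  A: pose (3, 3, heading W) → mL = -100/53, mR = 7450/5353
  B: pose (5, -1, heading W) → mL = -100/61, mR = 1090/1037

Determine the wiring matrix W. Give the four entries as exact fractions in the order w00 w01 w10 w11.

-1 0 1 -1/2

obs A: pose=(3,3,W) → sL=100/53, sR=100/101, mL=-100/53, mR=7450/5353
obs B: pose=(5,-1,W) → sL=100/61, sR=20/17, mL=-100/61, mR=1090/1037
sensor matrix S = [[100/53, 100/101], [100/61, 20/17]]; det S = 3312000/5551061
solve [mL_A; mL_B] = S·[w00; w01] and [mR_A; mR_B] = S·[w10; w11]:
  w00 = -1, w01 = 0, w10 = 1, w11 = -1/2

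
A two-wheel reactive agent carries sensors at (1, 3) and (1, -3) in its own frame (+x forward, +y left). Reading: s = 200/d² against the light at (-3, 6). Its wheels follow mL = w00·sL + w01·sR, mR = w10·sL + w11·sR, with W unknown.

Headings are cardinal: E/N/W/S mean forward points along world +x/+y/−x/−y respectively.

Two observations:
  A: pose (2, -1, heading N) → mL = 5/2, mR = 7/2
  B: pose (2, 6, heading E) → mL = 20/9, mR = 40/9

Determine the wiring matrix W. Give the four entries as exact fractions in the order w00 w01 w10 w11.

obs A: pose=(2,-1,N) → sL=5, sR=2, mL=5/2, mR=7/2
obs B: pose=(2,6,E) → sL=40/9, sR=40/9, mL=20/9, mR=40/9
sensor matrix S = [[5, 2], [40/9, 40/9]]; det S = 40/3
solve [mL_A; mL_B] = S·[w00; w01] and [mR_A; mR_B] = S·[w10; w11]:
  w00 = 1/2, w01 = 0, w10 = 1/2, w11 = 1/2

1/2 0 1/2 1/2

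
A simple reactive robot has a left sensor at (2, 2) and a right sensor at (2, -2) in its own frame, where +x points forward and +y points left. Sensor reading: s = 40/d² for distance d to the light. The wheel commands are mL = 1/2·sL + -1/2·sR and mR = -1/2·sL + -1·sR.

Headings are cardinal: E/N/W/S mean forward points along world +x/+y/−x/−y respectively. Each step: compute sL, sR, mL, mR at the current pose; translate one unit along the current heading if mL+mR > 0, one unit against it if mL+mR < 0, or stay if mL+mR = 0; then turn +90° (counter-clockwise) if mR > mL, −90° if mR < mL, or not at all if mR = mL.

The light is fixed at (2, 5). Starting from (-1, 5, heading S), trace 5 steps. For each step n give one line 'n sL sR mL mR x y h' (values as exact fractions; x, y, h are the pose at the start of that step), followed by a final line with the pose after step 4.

n=0: pose=(-1,5,S); sL=8, sR=40/29; mL=96/29, mR=-156/29; mL+mR=-60/29 → advance -1; mR−mL=-252/29 → turn -1·90°
n=1: pose=(-1,6,W); sL=20/13, sR=20/17; mL=40/221, mR=-430/221; mL+mR=-30/17 → advance -1; mR−mL=-470/221 → turn -1·90°
n=2: pose=(0,6,N); sL=8/5, sR=40/9; mL=-64/45, mR=-236/45; mL+mR=-20/3 → advance -1; mR−mL=-172/45 → turn -1·90°
n=3: pose=(0,5,E); sL=10, sR=10; mL=0, mR=-15; mL+mR=-15 → advance -1; mR−mL=-15 → turn -1·90°
n=4: pose=(-1,5,S); sL=8, sR=40/29; mL=96/29, mR=-156/29; mL+mR=-60/29 → advance -1; mR−mL=-252/29 → turn -1·90°

0 8 40/29 96/29 -156/29 -1 5 S
1 20/13 20/17 40/221 -430/221 -1 6 W
2 8/5 40/9 -64/45 -236/45 0 6 N
3 10 10 0 -15 0 5 E
4 8 40/29 96/29 -156/29 -1 5 S
final -1 6 W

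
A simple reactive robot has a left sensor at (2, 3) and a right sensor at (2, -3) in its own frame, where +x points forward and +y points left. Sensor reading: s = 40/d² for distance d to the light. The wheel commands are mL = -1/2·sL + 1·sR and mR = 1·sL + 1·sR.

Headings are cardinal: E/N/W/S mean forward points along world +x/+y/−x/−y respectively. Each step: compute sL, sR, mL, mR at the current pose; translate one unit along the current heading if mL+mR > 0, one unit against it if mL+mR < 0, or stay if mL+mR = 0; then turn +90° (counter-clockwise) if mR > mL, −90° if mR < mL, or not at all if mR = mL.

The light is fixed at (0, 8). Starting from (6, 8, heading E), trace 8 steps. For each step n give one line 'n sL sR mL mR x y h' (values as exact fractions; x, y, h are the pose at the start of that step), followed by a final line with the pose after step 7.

n=0: pose=(6,8,E); sL=40/73, sR=40/73; mL=20/73, mR=80/73; mL+mR=100/73 → advance +1; mR−mL=60/73 → turn +1·90°
n=1: pose=(7,8,N); sL=2, sR=5/13; mL=-8/13, mR=31/13; mL+mR=23/13 → advance +1; mR−mL=3 → turn +1·90°
n=2: pose=(7,9,W); sL=40/29, sR=40/41; mL=340/1189, mR=2800/1189; mL+mR=3140/1189 → advance +1; mR−mL=60/29 → turn +1·90°
n=3: pose=(6,9,S); sL=20/41, sR=4; mL=154/41, mR=184/41; mL+mR=338/41 → advance +1; mR−mL=30/41 → turn +1·90°
n=4: pose=(6,8,E); sL=40/73, sR=40/73; mL=20/73, mR=80/73; mL+mR=100/73 → advance +1; mR−mL=60/73 → turn +1·90°
n=5: pose=(7,8,N); sL=2, sR=5/13; mL=-8/13, mR=31/13; mL+mR=23/13 → advance +1; mR−mL=3 → turn +1·90°
n=6: pose=(7,9,W); sL=40/29, sR=40/41; mL=340/1189, mR=2800/1189; mL+mR=3140/1189 → advance +1; mR−mL=60/29 → turn +1·90°
n=7: pose=(6,9,S); sL=20/41, sR=4; mL=154/41, mR=184/41; mL+mR=338/41 → advance +1; mR−mL=30/41 → turn +1·90°

0 40/73 40/73 20/73 80/73 6 8 E
1 2 5/13 -8/13 31/13 7 8 N
2 40/29 40/41 340/1189 2800/1189 7 9 W
3 20/41 4 154/41 184/41 6 9 S
4 40/73 40/73 20/73 80/73 6 8 E
5 2 5/13 -8/13 31/13 7 8 N
6 40/29 40/41 340/1189 2800/1189 7 9 W
7 20/41 4 154/41 184/41 6 9 S
final 6 8 E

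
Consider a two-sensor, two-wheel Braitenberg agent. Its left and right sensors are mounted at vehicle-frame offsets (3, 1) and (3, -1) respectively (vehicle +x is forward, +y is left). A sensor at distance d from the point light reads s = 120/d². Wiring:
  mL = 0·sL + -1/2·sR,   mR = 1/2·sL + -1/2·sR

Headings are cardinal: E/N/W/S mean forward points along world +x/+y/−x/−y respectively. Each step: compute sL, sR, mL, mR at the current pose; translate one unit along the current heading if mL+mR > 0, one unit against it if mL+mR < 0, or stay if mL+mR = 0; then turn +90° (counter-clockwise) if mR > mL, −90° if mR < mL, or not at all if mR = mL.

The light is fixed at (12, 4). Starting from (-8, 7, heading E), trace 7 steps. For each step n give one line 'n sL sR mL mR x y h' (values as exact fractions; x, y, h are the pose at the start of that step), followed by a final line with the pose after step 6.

n=0: pose=(-8,7,E); sL=24/61, sR=120/293; mL=-60/293, mR=-144/17873; mL+mR=-3804/17873 → advance -1; mR−mL=12/61 → turn +1·90°
n=1: pose=(-9,7,N); sL=3/13, sR=30/109; mL=-15/109, mR=-63/2834; mL+mR=-453/2834 → advance -1; mR−mL=3/26 → turn +1·90°
n=2: pose=(-9,6,W); sL=120/577, sR=8/39; mL=-4/39, mR=32/22503; mL+mR=-2276/22503 → advance -1; mR−mL=60/577 → turn +1·90°
n=3: pose=(-8,6,S); sL=60/181, sR=60/221; mL=-30/221, mR=1200/40001; mL+mR=-4230/40001 → advance -1; mR−mL=30/181 → turn +1·90°
n=4: pose=(-8,7,E); sL=24/61, sR=120/293; mL=-60/293, mR=-144/17873; mL+mR=-3804/17873 → advance -1; mR−mL=12/61 → turn +1·90°
n=5: pose=(-9,7,N); sL=3/13, sR=30/109; mL=-15/109, mR=-63/2834; mL+mR=-453/2834 → advance -1; mR−mL=3/26 → turn +1·90°
n=6: pose=(-9,6,W); sL=120/577, sR=8/39; mL=-4/39, mR=32/22503; mL+mR=-2276/22503 → advance -1; mR−mL=60/577 → turn +1·90°

0 24/61 120/293 -60/293 -144/17873 -8 7 E
1 3/13 30/109 -15/109 -63/2834 -9 7 N
2 120/577 8/39 -4/39 32/22503 -9 6 W
3 60/181 60/221 -30/221 1200/40001 -8 6 S
4 24/61 120/293 -60/293 -144/17873 -8 7 E
5 3/13 30/109 -15/109 -63/2834 -9 7 N
6 120/577 8/39 -4/39 32/22503 -9 6 W
final -8 6 S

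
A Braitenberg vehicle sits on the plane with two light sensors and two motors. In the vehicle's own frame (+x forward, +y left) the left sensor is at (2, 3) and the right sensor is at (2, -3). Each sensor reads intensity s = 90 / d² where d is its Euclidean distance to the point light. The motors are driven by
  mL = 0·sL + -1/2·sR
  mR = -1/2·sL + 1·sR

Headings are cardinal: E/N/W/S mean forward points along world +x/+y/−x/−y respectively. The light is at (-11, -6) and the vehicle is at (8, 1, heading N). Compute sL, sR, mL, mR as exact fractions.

90/337 18/113 -9/113 981/38081

left sensor world pos  = (5, 3); dL² = 337
right sensor world pos = (11, 3); dR² = 565
sL = 90/337 = 90/337
sR = 90/565 = 18/113
mL = 0·sL + -1/2·sR = -9/113
mR = -1/2·sL + 1·sR = 981/38081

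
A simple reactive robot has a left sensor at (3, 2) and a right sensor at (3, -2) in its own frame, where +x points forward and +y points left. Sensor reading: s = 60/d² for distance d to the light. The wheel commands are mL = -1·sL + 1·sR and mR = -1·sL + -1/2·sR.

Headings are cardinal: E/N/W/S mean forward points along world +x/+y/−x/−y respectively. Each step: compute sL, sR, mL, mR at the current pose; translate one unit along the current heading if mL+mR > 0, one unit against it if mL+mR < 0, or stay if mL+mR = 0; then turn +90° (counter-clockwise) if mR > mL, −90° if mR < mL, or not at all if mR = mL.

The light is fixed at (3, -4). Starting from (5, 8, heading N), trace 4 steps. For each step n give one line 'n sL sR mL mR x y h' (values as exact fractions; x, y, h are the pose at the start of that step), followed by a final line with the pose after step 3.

0 4/15 60/241 -64/3615 -1414/3615 5 8 N
1 30/97 30/53 1320/5141 -3045/5141 5 7 E
2 60/73 12/13 96/949 -1218/949 4 7 S
3 15/26 3/10 -18/65 -189/260 4 8 W
final 5 8 N

n=0: pose=(5,8,N); sL=4/15, sR=60/241; mL=-64/3615, mR=-1414/3615; mL+mR=-1478/3615 → advance -1; mR−mL=-90/241 → turn -1·90°
n=1: pose=(5,7,E); sL=30/97, sR=30/53; mL=1320/5141, mR=-3045/5141; mL+mR=-1725/5141 → advance -1; mR−mL=-45/53 → turn -1·90°
n=2: pose=(4,7,S); sL=60/73, sR=12/13; mL=96/949, mR=-1218/949; mL+mR=-1122/949 → advance -1; mR−mL=-18/13 → turn -1·90°
n=3: pose=(4,8,W); sL=15/26, sR=3/10; mL=-18/65, mR=-189/260; mL+mR=-261/260 → advance -1; mR−mL=-9/20 → turn -1·90°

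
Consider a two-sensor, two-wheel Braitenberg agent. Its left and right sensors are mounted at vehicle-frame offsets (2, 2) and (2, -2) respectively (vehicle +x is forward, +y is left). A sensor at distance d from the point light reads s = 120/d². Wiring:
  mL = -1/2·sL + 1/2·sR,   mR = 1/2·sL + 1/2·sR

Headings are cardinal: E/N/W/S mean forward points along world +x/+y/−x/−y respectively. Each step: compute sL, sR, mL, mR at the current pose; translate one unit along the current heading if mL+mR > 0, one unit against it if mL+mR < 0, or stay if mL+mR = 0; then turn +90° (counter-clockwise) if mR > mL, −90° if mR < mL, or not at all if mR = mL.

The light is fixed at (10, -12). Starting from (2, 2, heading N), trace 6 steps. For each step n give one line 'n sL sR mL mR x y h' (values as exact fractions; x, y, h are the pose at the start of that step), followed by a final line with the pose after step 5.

n=0: pose=(2,2,N); sL=30/89, sR=30/73; mL=240/6497, mR=2430/6497; mL+mR=30/73 → advance +1; mR−mL=30/89 → turn +1·90°
n=1: pose=(2,3,W); sL=120/269, sR=120/389; mL=-7200/104641, mR=39480/104641; mL+mR=120/389 → advance +1; mR−mL=120/269 → turn +1·90°
n=2: pose=(1,3,S); sL=60/109, sR=12/29; mL=-216/3161, mR=1524/3161; mL+mR=12/29 → advance +1; mR−mL=60/109 → turn +1·90°
n=3: pose=(1,2,E); sL=24/61, sR=120/193; mL=1344/11773, mR=5976/11773; mL+mR=120/193 → advance +1; mR−mL=24/61 → turn +1·90°
n=4: pose=(2,2,N); sL=30/89, sR=30/73; mL=240/6497, mR=2430/6497; mL+mR=30/73 → advance +1; mR−mL=30/89 → turn +1·90°
n=5: pose=(2,3,W); sL=120/269, sR=120/389; mL=-7200/104641, mR=39480/104641; mL+mR=120/389 → advance +1; mR−mL=120/269 → turn +1·90°

0 30/89 30/73 240/6497 2430/6497 2 2 N
1 120/269 120/389 -7200/104641 39480/104641 2 3 W
2 60/109 12/29 -216/3161 1524/3161 1 3 S
3 24/61 120/193 1344/11773 5976/11773 1 2 E
4 30/89 30/73 240/6497 2430/6497 2 2 N
5 120/269 120/389 -7200/104641 39480/104641 2 3 W
final 1 3 S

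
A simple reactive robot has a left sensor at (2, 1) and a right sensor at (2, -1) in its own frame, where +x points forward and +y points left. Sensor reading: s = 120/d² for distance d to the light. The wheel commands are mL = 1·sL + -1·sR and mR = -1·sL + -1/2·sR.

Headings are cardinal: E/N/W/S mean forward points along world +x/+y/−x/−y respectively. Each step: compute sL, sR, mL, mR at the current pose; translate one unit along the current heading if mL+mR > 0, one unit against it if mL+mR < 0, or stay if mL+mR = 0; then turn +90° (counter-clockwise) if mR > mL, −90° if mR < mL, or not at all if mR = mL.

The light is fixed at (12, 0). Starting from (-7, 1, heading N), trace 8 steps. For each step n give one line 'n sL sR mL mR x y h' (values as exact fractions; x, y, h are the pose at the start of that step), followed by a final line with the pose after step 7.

n=0: pose=(-7,1,N); sL=120/409, sR=40/111; mL=-3040/45399, mR=-21500/45399; mL+mR=-20/37 → advance -1; mR−mL=-18460/45399 → turn -1·90°
n=1: pose=(-7,0,E); sL=12/29, sR=12/29; mL=0, mR=-18/29; mL+mR=-18/29 → advance -1; mR−mL=-18/29 → turn -1·90°
n=2: pose=(-8,0,S); sL=24/73, sR=24/89; mL=384/6497, mR=-3012/6497; mL+mR=-36/89 → advance -1; mR−mL=-3396/6497 → turn -1·90°
n=3: pose=(-8,1,W); sL=30/121, sR=15/61; mL=15/7381, mR=-5475/14762; mL+mR=-45/122 → advance -1; mR−mL=-5505/14762 → turn -1·90°
n=4: pose=(-7,1,N); sL=120/409, sR=40/111; mL=-3040/45399, mR=-21500/45399; mL+mR=-20/37 → advance -1; mR−mL=-18460/45399 → turn -1·90°
n=5: pose=(-7,0,E); sL=12/29, sR=12/29; mL=0, mR=-18/29; mL+mR=-18/29 → advance -1; mR−mL=-18/29 → turn -1·90°
n=6: pose=(-8,0,S); sL=24/73, sR=24/89; mL=384/6497, mR=-3012/6497; mL+mR=-36/89 → advance -1; mR−mL=-3396/6497 → turn -1·90°
n=7: pose=(-8,1,W); sL=30/121, sR=15/61; mL=15/7381, mR=-5475/14762; mL+mR=-45/122 → advance -1; mR−mL=-5505/14762 → turn -1·90°

0 120/409 40/111 -3040/45399 -21500/45399 -7 1 N
1 12/29 12/29 0 -18/29 -7 0 E
2 24/73 24/89 384/6497 -3012/6497 -8 0 S
3 30/121 15/61 15/7381 -5475/14762 -8 1 W
4 120/409 40/111 -3040/45399 -21500/45399 -7 1 N
5 12/29 12/29 0 -18/29 -7 0 E
6 24/73 24/89 384/6497 -3012/6497 -8 0 S
7 30/121 15/61 15/7381 -5475/14762 -8 1 W
final -7 1 N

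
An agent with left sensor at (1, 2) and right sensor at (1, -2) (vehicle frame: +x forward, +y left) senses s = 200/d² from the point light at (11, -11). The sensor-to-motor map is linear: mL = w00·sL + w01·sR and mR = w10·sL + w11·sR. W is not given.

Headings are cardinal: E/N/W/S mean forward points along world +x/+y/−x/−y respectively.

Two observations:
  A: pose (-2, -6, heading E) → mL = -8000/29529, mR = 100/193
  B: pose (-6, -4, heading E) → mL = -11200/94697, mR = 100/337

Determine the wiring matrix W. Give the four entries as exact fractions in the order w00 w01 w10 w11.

1 -1 1/2 0

obs A: pose=(-2,-6,E) → sL=200/193, sR=200/153, mL=-8000/29529, mR=100/193
obs B: pose=(-6,-4,E) → sL=200/337, sR=200/281, mL=-11200/94697, mR=100/337
sensor matrix S = [[200/193, 200/153], [200/337, 200/281]]; det S = -106880000/2796307713
solve [mL_A; mL_B] = S·[w00; w01] and [mR_A; mR_B] = S·[w10; w11]:
  w00 = 1, w01 = -1, w10 = 1/2, w11 = 0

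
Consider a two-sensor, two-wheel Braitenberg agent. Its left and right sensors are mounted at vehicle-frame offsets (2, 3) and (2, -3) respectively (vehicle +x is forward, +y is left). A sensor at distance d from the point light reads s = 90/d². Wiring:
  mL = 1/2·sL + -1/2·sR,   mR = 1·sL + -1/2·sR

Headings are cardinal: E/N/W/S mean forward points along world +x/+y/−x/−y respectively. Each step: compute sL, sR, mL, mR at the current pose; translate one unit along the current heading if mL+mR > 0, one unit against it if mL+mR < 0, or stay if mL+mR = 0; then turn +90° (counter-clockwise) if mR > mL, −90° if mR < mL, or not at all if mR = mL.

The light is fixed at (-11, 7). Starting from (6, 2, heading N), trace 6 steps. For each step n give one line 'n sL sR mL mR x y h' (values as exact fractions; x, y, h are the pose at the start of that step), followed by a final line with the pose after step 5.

0 18/41 90/409 1836/16769 5517/16769 6 2 N
1 45/137 45/113 -540/15481 4005/30962 6 3 W
2 90/397 18/41 -1728/16277 117/16277 5 3 S
3 5/18 1/4 1/72 11/72 5 4 E
4 90/197 90/401 9180/78997 27225/78997 6 4 N
5 9/25 45/113 -54/2825 909/5650 6 5 W
final 5 5 S

n=0: pose=(6,2,N); sL=18/41, sR=90/409; mL=1836/16769, mR=5517/16769; mL+mR=7353/16769 → advance +1; mR−mL=9/41 → turn +1·90°
n=1: pose=(6,3,W); sL=45/137, sR=45/113; mL=-540/15481, mR=4005/30962; mL+mR=2925/30962 → advance +1; mR−mL=45/274 → turn +1·90°
n=2: pose=(5,3,S); sL=90/397, sR=18/41; mL=-1728/16277, mR=117/16277; mL+mR=-1611/16277 → advance -1; mR−mL=45/397 → turn +1·90°
n=3: pose=(5,4,E); sL=5/18, sR=1/4; mL=1/72, mR=11/72; mL+mR=1/6 → advance +1; mR−mL=5/36 → turn +1·90°
n=4: pose=(6,4,N); sL=90/197, sR=90/401; mL=9180/78997, mR=27225/78997; mL+mR=36405/78997 → advance +1; mR−mL=45/197 → turn +1·90°
n=5: pose=(6,5,W); sL=9/25, sR=45/113; mL=-54/2825, mR=909/5650; mL+mR=801/5650 → advance +1; mR−mL=9/50 → turn +1·90°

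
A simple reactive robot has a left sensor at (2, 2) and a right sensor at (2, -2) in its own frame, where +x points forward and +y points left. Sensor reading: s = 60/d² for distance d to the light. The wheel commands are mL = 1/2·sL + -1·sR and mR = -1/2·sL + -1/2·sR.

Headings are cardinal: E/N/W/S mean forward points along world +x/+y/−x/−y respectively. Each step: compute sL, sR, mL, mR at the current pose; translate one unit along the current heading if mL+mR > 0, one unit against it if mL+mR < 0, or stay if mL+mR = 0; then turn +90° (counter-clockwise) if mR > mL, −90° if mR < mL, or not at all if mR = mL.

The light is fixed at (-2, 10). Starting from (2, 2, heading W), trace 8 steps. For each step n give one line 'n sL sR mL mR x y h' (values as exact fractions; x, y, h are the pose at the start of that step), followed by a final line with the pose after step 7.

0 15/26 3/2 -63/52 -27/26 2 2 W
1 60/149 60/109 -5670/16241 -7740/16241 3 2 S
2 2/3 30/17 -73/51 -62/51 3 3 W
3 12/29 60/97 -1158/2813 -1452/2813 4 3 S
4 3/4 15/8 -3/2 -21/16 4 4 W
5 12/29 60/89 -1206/2581 -1404/2581 5 4 S
6 30/37 30/17 -855/629 -810/629 5 5 W
7 60/149 12/17 -1278/2533 -1404/2533 6 5 S
final 6 6 W

n=0: pose=(2,2,W); sL=15/26, sR=3/2; mL=-63/52, mR=-27/26; mL+mR=-9/4 → advance -1; mR−mL=9/52 → turn +1·90°
n=1: pose=(3,2,S); sL=60/149, sR=60/109; mL=-5670/16241, mR=-7740/16241; mL+mR=-90/109 → advance -1; mR−mL=-2070/16241 → turn -1·90°
n=2: pose=(3,3,W); sL=2/3, sR=30/17; mL=-73/51, mR=-62/51; mL+mR=-45/17 → advance -1; mR−mL=11/51 → turn +1·90°
n=3: pose=(4,3,S); sL=12/29, sR=60/97; mL=-1158/2813, mR=-1452/2813; mL+mR=-90/97 → advance -1; mR−mL=-294/2813 → turn -1·90°
n=4: pose=(4,4,W); sL=3/4, sR=15/8; mL=-3/2, mR=-21/16; mL+mR=-45/16 → advance -1; mR−mL=3/16 → turn +1·90°
n=5: pose=(5,4,S); sL=12/29, sR=60/89; mL=-1206/2581, mR=-1404/2581; mL+mR=-90/89 → advance -1; mR−mL=-198/2581 → turn -1·90°
n=6: pose=(5,5,W); sL=30/37, sR=30/17; mL=-855/629, mR=-810/629; mL+mR=-45/17 → advance -1; mR−mL=45/629 → turn +1·90°
n=7: pose=(6,5,S); sL=60/149, sR=12/17; mL=-1278/2533, mR=-1404/2533; mL+mR=-18/17 → advance -1; mR−mL=-126/2533 → turn -1·90°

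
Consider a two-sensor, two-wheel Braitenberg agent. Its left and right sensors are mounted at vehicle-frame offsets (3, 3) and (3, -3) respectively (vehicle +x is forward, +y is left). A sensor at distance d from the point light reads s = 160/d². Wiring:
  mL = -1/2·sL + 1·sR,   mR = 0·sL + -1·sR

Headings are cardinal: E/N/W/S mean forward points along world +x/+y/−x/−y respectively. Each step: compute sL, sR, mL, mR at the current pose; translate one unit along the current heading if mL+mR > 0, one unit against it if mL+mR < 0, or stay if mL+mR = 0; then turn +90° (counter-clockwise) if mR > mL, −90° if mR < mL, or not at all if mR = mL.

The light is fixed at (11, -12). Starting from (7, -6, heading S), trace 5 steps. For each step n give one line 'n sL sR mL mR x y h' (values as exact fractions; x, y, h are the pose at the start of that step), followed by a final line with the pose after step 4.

n=0: pose=(7,-6,S); sL=16, sR=80/29; mL=-152/29, mR=-80/29; mL+mR=-8 → advance -1; mR−mL=72/29 → turn +1·90°
n=1: pose=(7,-5,E); sL=160/101, sR=160/17; mL=14800/1717, mR=-160/17; mL+mR=-80/101 → advance -1; mR−mL=-30960/1717 → turn -1·90°
n=2: pose=(6,-5,S); sL=8, sR=2; mL=-2, mR=-2; mL+mR=-4 → advance -1; mR−mL=0 → turn +0·90°
n=3: pose=(6,-4,S); sL=160/29, sR=160/89; mL=-2480/2581, mR=-160/89; mL+mR=-80/29 → advance -1; mR−mL=-2160/2581 → turn -1·90°
n=4: pose=(6,-3,W); sL=8/5, sR=10/13; mL=-2/65, mR=-10/13; mL+mR=-4/5 → advance -1; mR−mL=-48/65 → turn -1·90°

0 16 80/29 -152/29 -80/29 7 -6 S
1 160/101 160/17 14800/1717 -160/17 7 -5 E
2 8 2 -2 -2 6 -5 S
3 160/29 160/89 -2480/2581 -160/89 6 -4 S
4 8/5 10/13 -2/65 -10/13 6 -3 W
final 7 -3 N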